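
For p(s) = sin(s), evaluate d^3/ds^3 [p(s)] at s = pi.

The coefficient of (s - pi)^3 in the expansion is 1/6, so p′′′(pi) = 3! * (1/6) = 1.

1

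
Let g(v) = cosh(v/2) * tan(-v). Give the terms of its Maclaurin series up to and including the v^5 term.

Take the Cauchy product of the two expansions.
g(0) = 0
g′(0) = -1
g′′(0) = 0
g′′′(0) = -11/4
g^(4)(0) = 0
g^(5)(0) = -341/16

-341*v^5/1920 - 11*v^3/24 - v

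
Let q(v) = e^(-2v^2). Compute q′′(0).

Apply the Taylor formula c_k = f^(k)(a)/k!.
From the series, [v^2] q = -2; multiply by 2! = 2 to get -4.

-4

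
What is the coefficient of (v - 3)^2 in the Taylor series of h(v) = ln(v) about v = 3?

-1/18

h(3) = ln(3)
h′(3) = 1/3
h′′(3) = -1/9
So c_2 = h′′(3)/2! = -1/18.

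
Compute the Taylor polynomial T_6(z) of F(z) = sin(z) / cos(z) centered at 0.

2*z^5/15 + z^3/3 + z

Write the quotient as an unknown series and match coefficients against numerator = denominator · series.
F(0) = 0
F′(0) = 1
F′′(0) = 0
F′′′(0) = 2
F^(4)(0) = 0
F^(5)(0) = 16
F^(6)(0) = 0
Then c_k = F^(k)(0)/k! gives each Taylor coefficient.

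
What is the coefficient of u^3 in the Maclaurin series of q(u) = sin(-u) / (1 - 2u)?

-23/6

Multiply the two series term by term and collect like powers.
q(0) = 0
q′(0) = -1
q′′(0) = -4
q′′′(0) = -23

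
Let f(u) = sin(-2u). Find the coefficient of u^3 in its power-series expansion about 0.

4/3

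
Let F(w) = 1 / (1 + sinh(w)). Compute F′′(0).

2

Expand as Σ (-1)^k u^k with u equal to the inner function's series.
The coefficient of w^2 in the expansion is 1, so F′′(0) = 2! * (1) = 2.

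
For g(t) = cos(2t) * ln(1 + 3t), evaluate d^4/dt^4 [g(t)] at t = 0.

-270

Take the Cauchy product of the two expansions.
The coefficient of t^4 in the expansion is -45/4, so g^(4)(0) = 4! * (-45/4) = -270.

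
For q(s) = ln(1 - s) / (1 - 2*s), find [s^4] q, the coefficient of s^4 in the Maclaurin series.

Multiply the numerator's expansion by the denominator's geometric series.
[s^0] = 0;  [s^1] = -1;  [s^2] = -5/2;  [s^3] = -16/3;  [s^4] = -131/12.
So c_4 = q^(4)(0)/4! = -131/12.

-131/12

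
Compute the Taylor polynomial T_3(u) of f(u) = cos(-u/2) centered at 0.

1 - u^2/8

[u^0] = 1;  [u^1] = 0;  [u^2] = -1/8;  [u^3] = 0.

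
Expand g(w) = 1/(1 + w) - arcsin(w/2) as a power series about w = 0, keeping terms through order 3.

-49*w^3/48 + w^2 - 3*w/2 + 1

Expand each term separately and add.
g(0) = 1
g′(0) = -3/2
g′′(0) = 2
g′′′(0) = -49/8
The Taylor polynomial is Σ g^(k)(0)/k! · w^k.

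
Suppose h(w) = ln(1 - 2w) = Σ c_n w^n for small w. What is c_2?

[w^0] = 0;  [w^1] = -2;  [w^2] = -2.

-2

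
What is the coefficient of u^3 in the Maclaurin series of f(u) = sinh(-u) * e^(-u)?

Expand each factor separately, then convolve coefficients.
[u^0] = 0;  [u^1] = -1;  [u^2] = 1;  [u^3] = -2/3.

-2/3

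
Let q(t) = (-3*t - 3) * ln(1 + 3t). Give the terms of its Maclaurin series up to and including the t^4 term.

135*t^4/4 - 27*t^3/2 + 9*t^2/2 - 9*t

Shift and add copies of the series according to the polynomial's terms.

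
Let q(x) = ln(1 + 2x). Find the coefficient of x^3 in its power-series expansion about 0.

8/3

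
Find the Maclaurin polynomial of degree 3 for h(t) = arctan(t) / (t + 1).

Expand 1/(denominator) as a geometric series and multiply by the numerator's series.
h(0) = 0
h′(0) = 1
h′′(0) = -2
h′′′(0) = 4

2*t^3/3 - t^2 + t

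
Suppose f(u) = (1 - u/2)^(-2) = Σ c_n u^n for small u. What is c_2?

3/4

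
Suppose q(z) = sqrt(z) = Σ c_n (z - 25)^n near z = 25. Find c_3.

1/50000

q(25) = 5
q′(25) = 1/10
q′′(25) = -1/500
q′′′(25) = 3/25000
So c_3 = q′′′(25)/3! = 1/50000.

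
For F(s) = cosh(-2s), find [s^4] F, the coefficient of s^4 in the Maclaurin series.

2/3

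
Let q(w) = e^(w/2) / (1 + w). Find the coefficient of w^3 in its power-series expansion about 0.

-29/48

Multiply the two series term by term and collect like powers.
[w^0] = 1;  [w^1] = -1/2;  [w^2] = 5/8;  [w^3] = -29/48.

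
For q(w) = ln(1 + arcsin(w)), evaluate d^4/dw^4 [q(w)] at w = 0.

Plug the Maclaurin series of the inner function into that of the outer and collect terms.
The coefficient of w^4 in the expansion is -5/12, so q^(4)(0) = 4! * (-5/12) = -10.

-10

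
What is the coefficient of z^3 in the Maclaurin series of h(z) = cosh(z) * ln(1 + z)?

Multiply the two series term by term and collect like powers.
[z^0] = 0;  [z^1] = 1;  [z^2] = -1/2;  [z^3] = 5/6.

5/6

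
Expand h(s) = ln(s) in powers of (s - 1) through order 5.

(s - 1)^5/5 - (s - 1)^4/4 + (s - 1)^3/3 - (s - 1)^2/2 + (s - 1)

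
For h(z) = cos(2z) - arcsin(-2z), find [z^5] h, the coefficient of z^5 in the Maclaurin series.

Expand each term separately and add.
h(0) = 1
h′(0) = 2
h′′(0) = -4
h′′′(0) = 8
h^(4)(0) = 16
h^(5)(0) = 288

12/5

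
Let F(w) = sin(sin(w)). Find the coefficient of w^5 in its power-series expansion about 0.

1/10

Substitute the inner expansion into the outer series and collect powers.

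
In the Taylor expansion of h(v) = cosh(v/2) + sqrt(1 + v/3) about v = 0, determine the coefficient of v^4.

11/5184

Combine the two series term by term.
h(0) = 2
h′(0) = 1/6
h′′(0) = 2/9
h′′′(0) = 1/72
h^(4)(0) = 11/216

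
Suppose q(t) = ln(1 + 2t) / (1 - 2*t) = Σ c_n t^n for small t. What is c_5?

376/15

Expand 1/(denominator) as a geometric series and multiply by the numerator's series.
q(0) = 0
q′(0) = 2
q′′(0) = 4
q′′′(0) = 40
q^(4)(0) = 224
q^(5)(0) = 3008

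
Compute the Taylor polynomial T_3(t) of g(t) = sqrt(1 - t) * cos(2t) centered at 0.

15*t^3/16 - 17*t^2/8 - t/2 + 1

Multiply the two series term by term and collect like powers.
g(0) = 1
g′(0) = -1/2
g′′(0) = -17/4
g′′′(0) = 45/8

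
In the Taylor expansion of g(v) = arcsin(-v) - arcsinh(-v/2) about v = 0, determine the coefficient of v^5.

Add the two expansions coefficient-wise.
[v^0] = 0;  [v^1] = -1/2;  [v^2] = 0;  [v^3] = -3/16;  [v^4] = 0;  [v^5] = -93/1280.

-93/1280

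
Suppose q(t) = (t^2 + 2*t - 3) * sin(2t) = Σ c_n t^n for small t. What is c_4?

-8/3

Shift and add copies of the series according to the polynomial's terms.
q(0) = 0
q′(0) = -6
q′′(0) = 8
q′′′(0) = 36
q^(4)(0) = -64
So c_4 = q^(4)(0)/4! = -8/3.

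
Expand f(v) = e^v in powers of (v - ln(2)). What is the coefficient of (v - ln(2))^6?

1/360

Apply the Taylor formula c_k = f^(k)(a)/k!.
f(ln(2)) = 2
f′(ln(2)) = 2
f′′(ln(2)) = 2
f′′′(ln(2)) = 2
f^(4)(ln(2)) = 2
f^(5)(ln(2)) = 2
f^(6)(ln(2)) = 2
Dividing each by k! gives the coefficients c_0, ..., c_6.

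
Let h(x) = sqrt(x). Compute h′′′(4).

3/256

From the series, [(x - 4)^3] h = 1/512; multiply by 3! = 6 to get 3/256.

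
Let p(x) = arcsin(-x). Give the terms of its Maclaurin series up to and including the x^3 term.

-x^3/6 - x

Use the known series and substitute for the argument.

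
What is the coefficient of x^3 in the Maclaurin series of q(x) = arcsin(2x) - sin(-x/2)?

21/16

Add the two expansions coefficient-wise.
q(0) = 0
q′(0) = 5/2
q′′(0) = 0
q′′′(0) = 63/8
So c_3 = q′′′(0)/3! = 21/16.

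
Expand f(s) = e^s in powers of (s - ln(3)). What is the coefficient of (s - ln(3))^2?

3/2

f(ln(3)) = 3
f′(ln(3)) = 3
f′′(ln(3)) = 3
So c_2 = f′′(ln(3))/2! = 3/2.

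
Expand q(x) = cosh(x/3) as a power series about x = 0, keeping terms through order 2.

x^2/18 + 1

[x^0] = 1;  [x^1] = 0;  [x^2] = 1/18.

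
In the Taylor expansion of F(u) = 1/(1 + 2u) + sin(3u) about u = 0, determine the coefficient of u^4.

Add the two expansions coefficient-wise.

16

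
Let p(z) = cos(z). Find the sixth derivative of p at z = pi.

Differentiate repeatedly and evaluate at the center.
The coefficient of (z - pi)^6 in the expansion is 1/720, so p^(6)(pi) = 6! * (1/720) = 1.

1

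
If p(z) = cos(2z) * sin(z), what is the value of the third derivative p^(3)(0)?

-13

Expand each factor separately, then convolve coefficients.
From the series, [z^3] p = -13/6; multiply by 3! = 6 to get -13.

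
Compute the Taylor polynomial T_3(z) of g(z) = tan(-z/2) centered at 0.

-z^3/24 - z/2

[z^0] = 0;  [z^1] = -1/2;  [z^2] = 0;  [z^3] = -1/24.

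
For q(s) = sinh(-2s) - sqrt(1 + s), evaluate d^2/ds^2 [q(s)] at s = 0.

1/4

Combine the two series term by term.
The coefficient of s^2 in the expansion is 1/8, so q′′(0) = 2! * (1/8) = 1/4.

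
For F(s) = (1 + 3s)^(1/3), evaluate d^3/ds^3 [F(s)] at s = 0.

10

The coefficient of s^3 in the expansion is 5/3, so F′′′(0) = 3! * (5/3) = 10.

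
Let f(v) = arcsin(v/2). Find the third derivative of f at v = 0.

1/8

Apply the Taylor formula c_k = f^(k)(a)/k!.
From the series, [v^3] f = 1/48; multiply by 3! = 6 to get 1/8.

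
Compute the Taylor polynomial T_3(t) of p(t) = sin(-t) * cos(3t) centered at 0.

14*t^3/3 - t

Take the Cauchy product of the two expansions.
p(0) = 0
p′(0) = -1
p′′(0) = 0
p′′′(0) = 28
Dividing each by k! gives the coefficients c_0, ..., c_3.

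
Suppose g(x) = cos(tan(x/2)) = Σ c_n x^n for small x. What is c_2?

-1/8

Substitute the inner expansion into the outer series and collect powers.
[x^0] = 1;  [x^1] = 0;  [x^2] = -1/8.
So c_2 = g′′(0)/2! = -1/8.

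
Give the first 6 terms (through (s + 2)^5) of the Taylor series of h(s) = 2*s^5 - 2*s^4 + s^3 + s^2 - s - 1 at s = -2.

2*(s + 2)^5 - 22*(s + 2)^4 + 97*(s + 2)^3 - 213*(s + 2)^2 + 231*(s + 2) - 99

h(-2) = -99
h′(-2) = 231
h′′(-2) = -426
h′′′(-2) = 582
h^(4)(-2) = -528
h^(5)(-2) = 240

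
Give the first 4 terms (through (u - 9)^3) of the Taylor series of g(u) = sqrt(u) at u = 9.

(u - 9)^3/3888 - (u - 9)^2/216 + (u - 9)/6 + 3

Use the known series and substitute for the argument.
g(9) = 3
g′(9) = 1/6
g′′(9) = -1/108
g′′′(9) = 1/648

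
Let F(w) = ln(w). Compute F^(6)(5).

From the series, [(w - 5)^6] F = -1/93750; multiply by 6! = 720 to get -24/3125.

-24/3125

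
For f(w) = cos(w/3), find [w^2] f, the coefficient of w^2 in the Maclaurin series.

-1/18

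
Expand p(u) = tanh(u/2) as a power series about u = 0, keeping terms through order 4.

-u^3/24 + u/2

p(0) = 0
p′(0) = 1/2
p′′(0) = 0
p′′′(0) = -1/4
p^(4)(0) = 0
Dividing each by k! gives the coefficients c_0, ..., c_4.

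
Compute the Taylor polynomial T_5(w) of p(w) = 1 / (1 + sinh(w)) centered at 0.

Expand as Σ (-1)^k u^k with u equal to the inner function's series.
p(0) = 1
p′(0) = -1
p′′(0) = 2
p′′′(0) = -7
p^(4)(0) = 32
p^(5)(0) = -181

-181*w^5/120 + 4*w^4/3 - 7*w^3/6 + w^2 - w + 1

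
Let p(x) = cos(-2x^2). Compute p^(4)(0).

-48

Apply the Taylor formula c_k = f^(k)(a)/k!.
From the series, [x^4] p = -2; multiply by 4! = 24 to get -48.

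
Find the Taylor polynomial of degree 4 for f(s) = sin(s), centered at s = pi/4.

f(pi/4) = sqrt(2)/2
f′(pi/4) = sqrt(2)/2
f′′(pi/4) = -sqrt(2)/2
f′′′(pi/4) = -sqrt(2)/2
f^(4)(pi/4) = sqrt(2)/2
Dividing each by k! gives the coefficients c_0, ..., c_4.

sqrt(2)*(s - pi/4)^4/48 - sqrt(2)*(s - pi/4)^3/12 - sqrt(2)*(s - pi/4)^2/4 + sqrt(2)*(s - pi/4)/2 + sqrt(2)/2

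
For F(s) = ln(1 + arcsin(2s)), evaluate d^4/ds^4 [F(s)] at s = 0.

Substitute the inner expansion into the outer series and collect powers.
The coefficient of s^4 in the expansion is -20/3, so F^(4)(0) = 4! * (-20/3) = -160.

-160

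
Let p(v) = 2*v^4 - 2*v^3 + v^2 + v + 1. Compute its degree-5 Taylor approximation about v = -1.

2*(v + 1)^4 - 10*(v + 1)^3 + 19*(v + 1)^2 - 15*(v + 1) + 5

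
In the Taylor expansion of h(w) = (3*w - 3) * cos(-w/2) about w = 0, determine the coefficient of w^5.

Shift and add copies of the series according to the polynomial's terms.
So c_5 = h^(5)(0)/5! = 1/128.

1/128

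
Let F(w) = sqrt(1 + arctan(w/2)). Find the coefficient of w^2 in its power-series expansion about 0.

Plug the Maclaurin series of the inner function into that of the outer and collect terms.
[w^0] = 1;  [w^1] = 1/4;  [w^2] = -1/32.

-1/32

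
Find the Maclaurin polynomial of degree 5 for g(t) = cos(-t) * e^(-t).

t^5/30 - t^4/6 + t^3/3 - t + 1

Expand each factor separately, then convolve coefficients.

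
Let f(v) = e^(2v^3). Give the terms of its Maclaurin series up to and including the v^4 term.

Use the known series and substitute for the argument.

2*v^3 + 1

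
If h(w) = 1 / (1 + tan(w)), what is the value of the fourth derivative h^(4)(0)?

Expand as Σ (-1)^k u^k with u equal to the inner function's series.
From the series, [w^4] h = 5/3; multiply by 4! = 24 to get 40.

40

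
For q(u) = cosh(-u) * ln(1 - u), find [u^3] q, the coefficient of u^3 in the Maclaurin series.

-5/6

Take the Cauchy product of the two expansions.
q(0) = 0
q′(0) = -1
q′′(0) = -1
q′′′(0) = -5
So c_3 = q′′′(0)/3! = -5/6.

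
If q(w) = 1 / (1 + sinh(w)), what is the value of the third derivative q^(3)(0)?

-7

Write 1/(1+u) = 1 - u + u^2 - u^3 + ... and substitute the series for u.
The coefficient of w^3 in the expansion is -7/6, so q′′′(0) = 3! * (-7/6) = -7.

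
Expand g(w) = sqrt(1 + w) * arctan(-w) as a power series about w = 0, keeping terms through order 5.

-389*w^5/1920 + 5*w^4/48 + 11*w^3/24 - w^2/2 - w

Expand each factor separately, then convolve coefficients.
g(0) = 0
g′(0) = -1
g′′(0) = -1
g′′′(0) = 11/4
g^(4)(0) = 5/2
g^(5)(0) = -389/16
Then c_k = g^(k)(0)/k! gives each Taylor coefficient.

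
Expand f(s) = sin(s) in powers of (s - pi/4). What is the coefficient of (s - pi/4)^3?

-sqrt(2)/12

f(pi/4) = sqrt(2)/2
f′(pi/4) = sqrt(2)/2
f′′(pi/4) = -sqrt(2)/2
f′′′(pi/4) = -sqrt(2)/2
So c_3 = f′′′(pi/4)/3! = -sqrt(2)/12.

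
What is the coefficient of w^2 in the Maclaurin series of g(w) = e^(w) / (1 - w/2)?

5/4

Expand each factor separately, then convolve coefficients.
g(0) = 1
g′(0) = 3/2
g′′(0) = 5/2
The Taylor polynomial is Σ g^(k)(0)/k! · w^k.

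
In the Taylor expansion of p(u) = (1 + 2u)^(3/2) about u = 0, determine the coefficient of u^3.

p(0) = 1
p′(0) = 3
p′′(0) = 3
p′′′(0) = -3
So c_3 = p′′′(0)/3! = -1/2.

-1/2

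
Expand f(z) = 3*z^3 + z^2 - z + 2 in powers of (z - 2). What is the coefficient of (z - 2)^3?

3

Use the known series and substitute for the argument.
[(z - 2)^0] = 28;  [(z - 2)^1] = 39;  [(z - 2)^2] = 19;  [(z - 2)^3] = 3.
So c_3 = f′′′(2)/3! = 3.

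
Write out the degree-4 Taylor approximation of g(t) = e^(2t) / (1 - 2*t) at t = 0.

130*t^4/3 + 64*t^3/3 + 10*t^2 + 4*t + 1

Multiply the numerator's expansion by the denominator's geometric series.
g(0) = 1
g′(0) = 4
g′′(0) = 20
g′′′(0) = 128
g^(4)(0) = 1040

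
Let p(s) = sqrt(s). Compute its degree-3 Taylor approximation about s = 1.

p(1) = 1
p′(1) = 1/2
p′′(1) = -1/4
p′′′(1) = 3/8
Dividing each by k! gives the coefficients c_0, ..., c_3.

(s - 1)^3/16 - (s - 1)^2/8 + (s - 1)/2 + 1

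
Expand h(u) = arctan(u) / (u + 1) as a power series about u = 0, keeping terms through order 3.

Use 1/(1 - r) = Σ r^k on the denominator, then take the Cauchy product.

2*u^3/3 - u^2 + u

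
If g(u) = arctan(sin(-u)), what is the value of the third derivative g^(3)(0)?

Compose series: expand the inner function first, then feed it into the outer expansion.
The coefficient of u^3 in the expansion is 1/2, so g′′′(0) = 3! * (1/2) = 3.

3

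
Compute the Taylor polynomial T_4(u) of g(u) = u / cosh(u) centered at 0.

Invert the denominator's series and multiply.

-u^3/2 + u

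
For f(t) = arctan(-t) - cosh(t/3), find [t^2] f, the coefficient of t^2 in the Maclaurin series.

Add the two expansions coefficient-wise.
[t^0] = -1;  [t^1] = -1;  [t^2] = -1/18.
So c_2 = f′′(0)/2! = -1/18.

-1/18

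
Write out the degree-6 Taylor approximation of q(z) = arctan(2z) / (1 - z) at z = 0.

Expand each factor separately, then convolve coefficients.
q(0) = 0
q′(0) = 2
q′′(0) = 4
q′′′(0) = -4
q^(4)(0) = -16
q^(5)(0) = 688
q^(6)(0) = 4128

86*z^6/15 + 86*z^5/15 - 2*z^4/3 - 2*z^3/3 + 2*z^2 + 2*z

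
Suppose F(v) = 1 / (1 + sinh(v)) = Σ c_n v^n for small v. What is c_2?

Write 1/(1+u) = 1 - u + u^2 - u^3 + ... and substitute the series for u.
So c_2 = F′′(0)/2! = 1.

1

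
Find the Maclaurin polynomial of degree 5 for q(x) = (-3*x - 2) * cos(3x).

Shift and add copies of the series according to the polynomial's terms.
q(0) = -2
q′(0) = -3
q′′(0) = 18
q′′′(0) = 81
q^(4)(0) = -162
q^(5)(0) = -1215

-81*x^5/8 - 27*x^4/4 + 27*x^3/2 + 9*x^2 - 3*x - 2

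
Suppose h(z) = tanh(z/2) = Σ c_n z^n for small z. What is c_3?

Apply the Taylor formula c_k = f^(k)(a)/k!.
h(0) = 0
h′(0) = 1/2
h′′(0) = 0
h′′′(0) = -1/4
So c_3 = h′′′(0)/3! = -1/24.

-1/24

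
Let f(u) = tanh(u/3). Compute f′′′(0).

-2/27

From the series, [u^3] f = -1/81; multiply by 3! = 6 to get -2/27.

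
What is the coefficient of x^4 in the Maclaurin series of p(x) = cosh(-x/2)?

Differentiate repeatedly and evaluate at the center.
p(0) = 1
p′(0) = 0
p′′(0) = 1/4
p′′′(0) = 0
p^(4)(0) = 1/16

1/384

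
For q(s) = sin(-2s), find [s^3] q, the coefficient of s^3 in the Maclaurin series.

q(0) = 0
q′(0) = -2
q′′(0) = 0
q′′′(0) = 8

4/3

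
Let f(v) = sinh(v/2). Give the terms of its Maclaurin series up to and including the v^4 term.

f(0) = 0
f′(0) = 1/2
f′′(0) = 0
f′′′(0) = 1/8
f^(4)(0) = 0
Then c_k = f^(k)(0)/k! gives each Taylor coefficient.

v^3/48 + v/2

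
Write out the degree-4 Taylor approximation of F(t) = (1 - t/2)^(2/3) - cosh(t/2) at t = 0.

-137*t^4/31104 - t^3/162 - 11*t^2/72 - t/3

Add the two expansions coefficient-wise.
F(0) = 0
F′(0) = -1/3
F′′(0) = -11/36
F′′′(0) = -1/27
F^(4)(0) = -137/1296
Then c_k = F^(k)(0)/k! gives each Taylor coefficient.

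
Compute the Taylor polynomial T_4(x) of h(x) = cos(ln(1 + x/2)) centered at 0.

-5*x^4/192 + x^3/16 - x^2/8 + 1

Plug the Maclaurin series of the inner function into that of the outer and collect terms.
h(0) = 1
h′(0) = 0
h′′(0) = -1/4
h′′′(0) = 3/8
h^(4)(0) = -5/8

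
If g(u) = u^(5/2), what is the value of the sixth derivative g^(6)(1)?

-225/64

Compute the successive derivatives at the expansion point and divide by k!.
The coefficient of (u - 1)^6 in the expansion is -5/1024, so g^(6)(1) = 6! * (-5/1024) = -225/64.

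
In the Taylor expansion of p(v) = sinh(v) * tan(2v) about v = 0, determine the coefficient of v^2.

Write out both Maclaurin series and multiply, keeping only the needed powers.
p(0) = 0
p′(0) = 0
p′′(0) = 4
Then c_k = p^(k)(0)/k! gives each Taylor coefficient.

2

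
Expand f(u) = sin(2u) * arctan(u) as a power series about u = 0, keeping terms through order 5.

Expand each factor separately, then convolve coefficients.

-2*u^4 + 2*u^2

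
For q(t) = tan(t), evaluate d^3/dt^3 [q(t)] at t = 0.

2

The coefficient of t^3 in the expansion is 1/3, so q′′′(0) = 3! * (1/3) = 2.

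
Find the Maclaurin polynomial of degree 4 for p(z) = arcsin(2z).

4*z^3/3 + 2*z

Differentiate repeatedly and evaluate at the center.
p(0) = 0
p′(0) = 2
p′′(0) = 0
p′′′(0) = 8
p^(4)(0) = 0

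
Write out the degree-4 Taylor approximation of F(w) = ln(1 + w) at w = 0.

-w^4/4 + w^3/3 - w^2/2 + w

Apply the Taylor formula c_k = f^(k)(a)/k!.
F(0) = 0
F′(0) = 1
F′′(0) = -1
F′′′(0) = 2
F^(4)(0) = -6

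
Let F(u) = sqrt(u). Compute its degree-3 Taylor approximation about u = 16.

(u - 16)^3/16384 - (u - 16)^2/512 + (u - 16)/8 + 4

Differentiate repeatedly and evaluate at the center.
F(16) = 4
F′(16) = 1/8
F′′(16) = -1/256
F′′′(16) = 3/8192
Then c_k = F^(k)(16)/k! gives each Taylor coefficient.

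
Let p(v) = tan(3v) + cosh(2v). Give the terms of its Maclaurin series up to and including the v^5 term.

162*v^5/5 + 2*v^4/3 + 9*v^3 + 2*v^2 + 3*v + 1

Expand each term separately and add.
p(0) = 1
p′(0) = 3
p′′(0) = 4
p′′′(0) = 54
p^(4)(0) = 16
p^(5)(0) = 3888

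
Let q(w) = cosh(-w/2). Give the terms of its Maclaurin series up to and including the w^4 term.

q(0) = 1
q′(0) = 0
q′′(0) = 1/4
q′′′(0) = 0
q^(4)(0) = 1/16

w^4/384 + w^2/8 + 1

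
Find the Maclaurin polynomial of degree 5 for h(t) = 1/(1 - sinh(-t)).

-181*t^5/120 + 4*t^4/3 - 7*t^3/6 + t^2 - t + 1

Substitute the inner expansion into the outer series and collect powers.
[t^0] = 1;  [t^1] = -1;  [t^2] = 1;  [t^3] = -7/6;  [t^4] = 4/3;  [t^5] = -181/120.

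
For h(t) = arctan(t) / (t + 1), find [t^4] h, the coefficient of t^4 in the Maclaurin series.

Expand 1/(denominator) as a geometric series and multiply by the numerator's series.
h(0) = 0
h′(0) = 1
h′′(0) = -2
h′′′(0) = 4
h^(4)(0) = -16
So c_4 = h^(4)(0)/4! = -2/3.

-2/3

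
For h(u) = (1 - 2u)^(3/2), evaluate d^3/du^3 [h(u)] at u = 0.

3

The coefficient of u^3 in the expansion is 1/2, so h′′′(0) = 3! * (1/2) = 3.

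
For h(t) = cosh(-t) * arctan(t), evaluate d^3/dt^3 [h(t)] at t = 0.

Write out both Maclaurin series and multiply, keeping only the needed powers.
The coefficient of t^3 in the expansion is 1/6, so h′′′(0) = 3! * (1/6) = 1.

1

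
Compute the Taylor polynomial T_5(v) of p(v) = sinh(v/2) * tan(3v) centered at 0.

73*v^4/16 + 3*v^2/2

Take the Cauchy product of the two expansions.
p(0) = 0
p′(0) = 0
p′′(0) = 3
p′′′(0) = 0
p^(4)(0) = 219/2
p^(5)(0) = 0
The Taylor polynomial is Σ p^(k)(0)/k! · v^k.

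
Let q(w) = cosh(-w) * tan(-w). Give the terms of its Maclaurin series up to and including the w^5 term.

Expand each factor separately, then convolve coefficients.
q(0) = 0
q′(0) = -1
q′′(0) = 0
q′′′(0) = -5
q^(4)(0) = 0
q^(5)(0) = -41

-41*w^5/120 - 5*w^3/6 - w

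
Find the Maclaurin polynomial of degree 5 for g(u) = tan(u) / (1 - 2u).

262*u^5/15 + 26*u^4/3 + 13*u^3/3 + 2*u^2 + u

Take the Cauchy product of the two expansions.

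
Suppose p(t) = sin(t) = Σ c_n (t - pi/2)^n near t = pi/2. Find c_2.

c_2 = p′′(pi/2)/2! = -1/2.

-1/2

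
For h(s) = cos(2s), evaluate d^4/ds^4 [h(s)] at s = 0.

16

Use the known series and substitute for the argument.
The coefficient of s^4 in the expansion is 2/3, so h^(4)(0) = 4! * (2/3) = 16.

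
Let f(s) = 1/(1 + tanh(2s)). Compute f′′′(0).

Let u equal the inner series; expand the outer function in u and truncate.
From the series, [s^3] f = -16/3; multiply by 3! = 6 to get -32.

-32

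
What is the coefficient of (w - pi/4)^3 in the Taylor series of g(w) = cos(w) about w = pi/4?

sqrt(2)/12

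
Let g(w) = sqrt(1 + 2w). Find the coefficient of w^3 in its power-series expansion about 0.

1/2

Use the known series and substitute for the argument.
[w^0] = 1;  [w^1] = 1;  [w^2] = -1/2;  [w^3] = 1/2.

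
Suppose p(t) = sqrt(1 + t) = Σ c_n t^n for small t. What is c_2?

Apply the Taylor formula c_k = f^(k)(a)/k!.
[t^0] = 1;  [t^1] = 1/2;  [t^2] = -1/8.

-1/8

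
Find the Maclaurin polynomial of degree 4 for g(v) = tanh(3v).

-9*v^3 + 3*v

Apply the Taylor formula c_k = f^(k)(a)/k!.
g(0) = 0
g′(0) = 3
g′′(0) = 0
g′′′(0) = -54
g^(4)(0) = 0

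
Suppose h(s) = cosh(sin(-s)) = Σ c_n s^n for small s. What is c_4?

Substitute the inner expansion into the outer series and collect powers.
[s^0] = 1;  [s^1] = 0;  [s^2] = 1/2;  [s^3] = 0;  [s^4] = -1/8.
So c_4 = h^(4)(0)/4! = -1/8.

-1/8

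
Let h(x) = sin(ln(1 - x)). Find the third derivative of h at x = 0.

-1

Plug the Maclaurin series of the inner function into that of the outer and collect terms.
From the series, [x^3] h = -1/6; multiply by 3! = 6 to get -1.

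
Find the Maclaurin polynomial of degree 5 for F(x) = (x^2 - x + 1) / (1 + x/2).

-7*x^5/32 + 7*x^4/16 - 7*x^3/8 + 7*x^2/4 - 3*x/2 + 1

Distribute the polynomial across the series and collect like powers.
F(0) = 1
F′(0) = -3/2
F′′(0) = 7/2
F′′′(0) = -21/4
F^(4)(0) = 21/2
F^(5)(0) = -105/4
Dividing each by k! gives the coefficients c_0, ..., c_5.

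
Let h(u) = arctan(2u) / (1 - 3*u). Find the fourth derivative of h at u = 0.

1104

Use 1/(1 - r) = Σ r^k on the denominator, then take the Cauchy product.
From the series, [u^4] h = 46; multiply by 4! = 24 to get 1104.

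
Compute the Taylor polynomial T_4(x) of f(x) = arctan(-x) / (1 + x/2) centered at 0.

-x^4/24 + x^3/12 + x^2/2 - x

Take the Cauchy product of the two expansions.
[x^0] = 0;  [x^1] = -1;  [x^2] = 1/2;  [x^3] = 1/12;  [x^4] = -1/24.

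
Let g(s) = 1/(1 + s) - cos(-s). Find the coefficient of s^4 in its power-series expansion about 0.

23/24

Add the two expansions coefficient-wise.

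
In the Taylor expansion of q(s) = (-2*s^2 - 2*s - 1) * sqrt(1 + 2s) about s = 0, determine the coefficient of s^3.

-3/2

Distribute the polynomial across the series and collect like powers.
q(0) = -1
q′(0) = -3
q′′(0) = -7
q′′′(0) = -9
So c_3 = q′′′(0)/3! = -3/2.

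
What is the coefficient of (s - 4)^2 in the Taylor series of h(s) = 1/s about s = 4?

h(4) = 1/4
h′(4) = -1/16
h′′(4) = 1/32

1/64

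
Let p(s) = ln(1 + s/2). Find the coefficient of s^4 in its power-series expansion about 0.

-1/64

Apply the Taylor formula c_k = f^(k)(a)/k!.
[s^0] = 0;  [s^1] = 1/2;  [s^2] = -1/8;  [s^3] = 1/24;  [s^4] = -1/64.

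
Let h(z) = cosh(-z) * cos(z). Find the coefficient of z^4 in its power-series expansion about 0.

-1/6

Multiply the two series term by term and collect like powers.
[z^0] = 1;  [z^1] = 0;  [z^2] = 0;  [z^3] = 0;  [z^4] = -1/6.
So c_4 = h^(4)(0)/4! = -1/6.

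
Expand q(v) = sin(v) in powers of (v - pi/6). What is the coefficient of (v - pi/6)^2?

-1/4

Use the known series and substitute for the argument.
q(pi/6) = 1/2
q′(pi/6) = sqrt(3)/2
q′′(pi/6) = -1/2
So c_2 = q′′(pi/6)/2! = -1/4.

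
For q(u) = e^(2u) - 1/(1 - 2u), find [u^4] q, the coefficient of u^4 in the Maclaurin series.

Add the two expansions coefficient-wise.

-46/3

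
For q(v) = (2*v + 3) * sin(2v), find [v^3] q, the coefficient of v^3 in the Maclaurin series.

Distribute the polynomial across the series and collect like powers.
q(0) = 0
q′(0) = 6
q′′(0) = 8
q′′′(0) = -24
So c_3 = q′′′(0)/3! = -4.

-4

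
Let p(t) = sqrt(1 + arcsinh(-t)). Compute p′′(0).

Plug the Maclaurin series of the inner function into that of the outer and collect terms.
The coefficient of t^2 in the expansion is -1/8, so p′′(0) = 2! * (-1/8) = -1/4.

-1/4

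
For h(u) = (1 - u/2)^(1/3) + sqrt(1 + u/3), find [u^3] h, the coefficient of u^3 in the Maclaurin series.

-7/1296

Add the two expansions coefficient-wise.
h(0) = 2
h′(0) = 0
h′′(0) = -1/12
h′′′(0) = -7/216
So c_3 = h′′′(0)/3! = -7/1296.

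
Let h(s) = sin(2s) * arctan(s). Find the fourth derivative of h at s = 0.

-48

Multiply the two series term by term and collect like powers.
The coefficient of s^4 in the expansion is -2, so h^(4)(0) = 4! * (-2) = -48.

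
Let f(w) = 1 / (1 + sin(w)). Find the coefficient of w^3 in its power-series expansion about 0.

Expand as Σ (-1)^k u^k with u equal to the inner function's series.
f(0) = 1
f′(0) = -1
f′′(0) = 2
f′′′(0) = -5

-5/6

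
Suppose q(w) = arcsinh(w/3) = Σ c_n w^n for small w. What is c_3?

-1/162

q(0) = 0
q′(0) = 1/3
q′′(0) = 0
q′′′(0) = -1/27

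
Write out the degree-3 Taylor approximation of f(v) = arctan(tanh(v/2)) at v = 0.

-v^3/12 + v/2

Plug the Maclaurin series of the inner function into that of the outer and collect terms.
f(0) = 0
f′(0) = 1/2
f′′(0) = 0
f′′′(0) = -1/2
The Taylor polynomial is Σ f^(k)(0)/k! · v^k.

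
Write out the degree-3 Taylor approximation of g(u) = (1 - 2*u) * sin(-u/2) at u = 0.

Shift and add copies of the series according to the polynomial's terms.
[u^0] = 0;  [u^1] = -1/2;  [u^2] = 1;  [u^3] = 1/48.

u^3/48 + u^2 - u/2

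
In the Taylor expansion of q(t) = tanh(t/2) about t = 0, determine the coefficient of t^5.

Differentiate repeatedly and evaluate at the center.
q(0) = 0
q′(0) = 1/2
q′′(0) = 0
q′′′(0) = -1/4
q^(4)(0) = 0
q^(5)(0) = 1/2

1/240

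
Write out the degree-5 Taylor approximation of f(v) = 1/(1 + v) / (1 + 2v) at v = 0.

-63*v^5 + 31*v^4 - 15*v^3 + 7*v^2 - 3*v + 1

Take the Cauchy product of the two expansions.
[v^0] = 1;  [v^1] = -3;  [v^2] = 7;  [v^3] = -15;  [v^4] = 31;  [v^5] = -63.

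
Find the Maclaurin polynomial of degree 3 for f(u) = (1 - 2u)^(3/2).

u^3/2 + 3*u^2/2 - 3*u + 1

f(0) = 1
f′(0) = -3
f′′(0) = 3
f′′′(0) = 3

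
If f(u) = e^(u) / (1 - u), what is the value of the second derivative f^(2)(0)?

5

Take the Cauchy product of the two expansions.
From the series, [u^2] f = 5/2; multiply by 2! = 2 to get 5.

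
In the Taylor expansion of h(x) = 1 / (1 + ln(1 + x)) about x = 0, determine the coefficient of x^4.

11/3

Expand as Σ (-1)^k u^k with u equal to the inner function's series.
h(0) = 1
h′(0) = -1
h′′(0) = 3
h′′′(0) = -14
h^(4)(0) = 88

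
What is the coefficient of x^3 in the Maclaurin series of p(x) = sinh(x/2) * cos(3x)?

-107/48

Take the Cauchy product of the two expansions.
p(0) = 0
p′(0) = 1/2
p′′(0) = 0
p′′′(0) = -107/8
Then c_k = p^(k)(0)/k! gives each Taylor coefficient.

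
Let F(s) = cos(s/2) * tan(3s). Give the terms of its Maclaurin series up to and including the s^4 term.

Expand each factor separately, then convolve coefficients.
F(0) = 0
F′(0) = 3
F′′(0) = 0
F′′′(0) = 207/4
F^(4)(0) = 0
Dividing each by k! gives the coefficients c_0, ..., c_4.

69*s^3/8 + 3*s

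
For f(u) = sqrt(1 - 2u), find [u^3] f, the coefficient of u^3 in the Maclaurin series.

f(0) = 1
f′(0) = -1
f′′(0) = -1
f′′′(0) = -3

-1/2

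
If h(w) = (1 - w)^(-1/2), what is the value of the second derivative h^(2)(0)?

3/4

The coefficient of w^2 in the expansion is 3/8, so h′′(0) = 2! * (3/8) = 3/4.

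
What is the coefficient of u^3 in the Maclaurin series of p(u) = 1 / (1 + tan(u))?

-4/3

Expand as Σ (-1)^k u^k with u equal to the inner function's series.
p(0) = 1
p′(0) = -1
p′′(0) = 2
p′′′(0) = -8
Dividing each by k! gives the coefficients c_0, ..., c_3.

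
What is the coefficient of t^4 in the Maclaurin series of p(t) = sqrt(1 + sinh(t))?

Compose series: expand the inner function first, then feed it into the outer expansion.
p(0) = 1
p′(0) = 1/2
p′′(0) = -1/4
p′′′(0) = 7/8
p^(4)(0) = -31/16
Then c_k = p^(k)(0)/k! gives each Taylor coefficient.

-31/384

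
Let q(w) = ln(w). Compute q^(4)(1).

The coefficient of (w - 1)^4 in the expansion is -1/4, so q^(4)(1) = 4! * (-1/4) = -6.

-6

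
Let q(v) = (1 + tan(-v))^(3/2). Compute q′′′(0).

Let u equal the inner series; expand the outer function in u and truncate.
From the series, [v^3] q = -7/16; multiply by 3! = 6 to get -21/8.

-21/8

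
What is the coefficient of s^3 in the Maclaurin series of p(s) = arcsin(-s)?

p(0) = 0
p′(0) = -1
p′′(0) = 0
p′′′(0) = -1

-1/6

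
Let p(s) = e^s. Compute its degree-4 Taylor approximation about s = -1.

p(-1) = e^(-1)
p′(-1) = e^(-1)
p′′(-1) = e^(-1)
p′′′(-1) = e^(-1)
p^(4)(-1) = e^(-1)

(s + 1)^4*e^(-1)/24 + (s + 1)^3*e^(-1)/6 + (s + 1)^2*e^(-1)/2 + (s + 1)*e^(-1) + e^(-1)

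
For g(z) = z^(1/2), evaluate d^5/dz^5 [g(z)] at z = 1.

105/32

The coefficient of (z - 1)^5 in the expansion is 7/256, so g^(5)(1) = 5! * (7/256) = 105/32.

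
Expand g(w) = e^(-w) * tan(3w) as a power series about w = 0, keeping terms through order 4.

Take the Cauchy product of the two expansions.
g(0) = 0
g′(0) = 3
g′′(0) = -6
g′′′(0) = 63
g^(4)(0) = -228
Dividing each by k! gives the coefficients c_0, ..., c_4.

-19*w^4/2 + 21*w^3/2 - 3*w^2 + 3*w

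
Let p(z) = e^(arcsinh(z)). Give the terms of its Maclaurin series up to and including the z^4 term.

Let u equal the inner series; expand the outer function in u and truncate.
p(0) = 1
p′(0) = 1
p′′(0) = 1
p′′′(0) = 0
p^(4)(0) = -3

-z^4/8 + z^2/2 + z + 1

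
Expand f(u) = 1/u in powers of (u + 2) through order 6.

-(u + 2)^6/128 - (u + 2)^5/64 - (u + 2)^4/32 - (u + 2)^3/16 - (u + 2)^2/8 - (u + 2)/4 - 1/2

Differentiate repeatedly and evaluate at the center.
[(u + 2)^0] = -1/2;  [(u + 2)^1] = -1/4;  [(u + 2)^2] = -1/8;  [(u + 2)^3] = -1/16;  [(u + 2)^4] = -1/32;  [(u + 2)^5] = -1/64;  [(u + 2)^6] = -1/128.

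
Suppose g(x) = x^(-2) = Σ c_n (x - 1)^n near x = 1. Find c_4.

g(1) = 1
g′(1) = -2
g′′(1) = 6
g′′′(1) = -24
g^(4)(1) = 120
So c_4 = g^(4)(1)/4! = 5.

5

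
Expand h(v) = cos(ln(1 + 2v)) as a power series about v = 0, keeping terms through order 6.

-152*v^6/9 + 32*v^5/3 - 20*v^4/3 + 4*v^3 - 2*v^2 + 1

Plug the Maclaurin series of the inner function into that of the outer and collect terms.
h(0) = 1
h′(0) = 0
h′′(0) = -4
h′′′(0) = 24
h^(4)(0) = -160
h^(5)(0) = 1280
h^(6)(0) = -12160
The Taylor polynomial is Σ h^(k)(0)/k! · v^k.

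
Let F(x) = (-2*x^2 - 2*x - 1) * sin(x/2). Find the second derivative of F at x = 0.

Multiply each power in the prefactor through the base expansion.
The coefficient of x^2 in the expansion is -1, so F′′(0) = 2! * (-1) = -2.

-2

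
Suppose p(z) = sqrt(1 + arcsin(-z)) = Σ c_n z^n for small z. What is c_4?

-31/384

Compose series: expand the inner function first, then feed it into the outer expansion.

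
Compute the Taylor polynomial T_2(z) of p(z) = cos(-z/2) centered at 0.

1 - z^2/8

p(0) = 1
p′(0) = 0
p′′(0) = -1/4
The Taylor polynomial is Σ p^(k)(0)/k! · z^k.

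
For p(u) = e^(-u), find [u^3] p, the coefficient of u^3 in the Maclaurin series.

-1/6

p(0) = 1
p′(0) = -1
p′′(0) = 1
p′′′(0) = -1
The Taylor polynomial is Σ p^(k)(0)/k! · u^k.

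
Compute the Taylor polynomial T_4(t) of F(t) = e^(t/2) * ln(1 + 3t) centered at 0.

Expand each factor separately, then convolve coefficients.
[t^0] = 0;  [t^1] = 3;  [t^2] = -3;  [t^3] = 57/8;  [t^4] = -65/4.

-65*t^4/4 + 57*t^3/8 - 3*t^2 + 3*t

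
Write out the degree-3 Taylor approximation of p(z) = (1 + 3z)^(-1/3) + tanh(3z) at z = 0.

-41*z^3/3 + 2*z^2 + 2*z + 1

Expand each term separately and add.
[z^0] = 1;  [z^1] = 2;  [z^2] = 2;  [z^3] = -41/3.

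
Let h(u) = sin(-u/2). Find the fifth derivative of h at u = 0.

-1/32

Apply the Taylor formula c_k = f^(k)(a)/k!.
From the series, [u^5] h = -1/3840; multiply by 5! = 120 to get -1/32.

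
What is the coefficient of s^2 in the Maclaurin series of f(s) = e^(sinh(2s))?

2

Let u equal the inner series; expand the outer function in u and truncate.
[s^0] = 1;  [s^1] = 2;  [s^2] = 2.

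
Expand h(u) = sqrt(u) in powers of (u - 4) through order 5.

Differentiate repeatedly and evaluate at the center.
[(u - 4)^0] = 2;  [(u - 4)^1] = 1/4;  [(u - 4)^2] = -1/64;  [(u - 4)^3] = 1/512;  [(u - 4)^4] = -5/16384;  [(u - 4)^5] = 7/131072.

7*(u - 4)^5/131072 - 5*(u - 4)^4/16384 + (u - 4)^3/512 - (u - 4)^2/64 + (u - 4)/4 + 2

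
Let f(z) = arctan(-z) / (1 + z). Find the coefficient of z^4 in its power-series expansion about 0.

2/3

Expand each factor separately, then convolve coefficients.
[z^0] = 0;  [z^1] = -1;  [z^2] = 1;  [z^3] = -2/3;  [z^4] = 2/3.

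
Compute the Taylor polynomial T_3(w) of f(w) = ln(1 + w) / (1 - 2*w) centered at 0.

Multiply the numerator's expansion by the denominator's geometric series.

10*w^3/3 + 3*w^2/2 + w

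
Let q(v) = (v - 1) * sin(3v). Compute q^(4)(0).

Distribute the polynomial across the series and collect like powers.
The coefficient of v^4 in the expansion is -9/2, so q^(4)(0) = 4! * (-9/2) = -108.

-108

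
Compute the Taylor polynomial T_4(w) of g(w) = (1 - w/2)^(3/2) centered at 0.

Differentiate repeatedly and evaluate at the center.

3*w^4/2048 + w^3/128 + 3*w^2/32 - 3*w/4 + 1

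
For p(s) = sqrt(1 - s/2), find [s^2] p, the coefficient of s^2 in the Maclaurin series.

-1/32

p(0) = 1
p′(0) = -1/4
p′′(0) = -1/16
So c_2 = p′′(0)/2! = -1/32.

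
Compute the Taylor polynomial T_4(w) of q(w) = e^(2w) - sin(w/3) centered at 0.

Expand each term separately and add.

2*w^4/3 + 217*w^3/162 + 2*w^2 + 5*w/3 + 1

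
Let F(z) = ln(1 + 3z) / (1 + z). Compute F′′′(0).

Multiply the two series term by term and collect like powers.
From the series, [z^3] F = 33/2; multiply by 3! = 6 to get 99.

99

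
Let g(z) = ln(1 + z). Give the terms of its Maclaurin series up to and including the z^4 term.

Apply the Taylor formula c_k = f^(k)(a)/k!.
[z^0] = 0;  [z^1] = 1;  [z^2] = -1/2;  [z^3] = 1/3;  [z^4] = -1/4.

-z^4/4 + z^3/3 - z^2/2 + z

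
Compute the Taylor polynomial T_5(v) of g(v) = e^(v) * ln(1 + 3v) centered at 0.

1289*v^5/40 - 13*v^4 + 6*v^3 - 3*v^2/2 + 3*v

Expand each factor separately, then convolve coefficients.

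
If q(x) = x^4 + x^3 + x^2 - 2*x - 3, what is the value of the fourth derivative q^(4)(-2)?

24

Differentiate repeatedly and evaluate at the center.
The coefficient of (x + 2)^4 in the expansion is 1, so q^(4)(-2) = 4! * (1) = 24.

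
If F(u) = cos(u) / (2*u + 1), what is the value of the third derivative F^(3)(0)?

-42

Expand 1/(denominator) as a geometric series and multiply by the numerator's series.
From the series, [u^3] F = -7; multiply by 3! = 6 to get -42.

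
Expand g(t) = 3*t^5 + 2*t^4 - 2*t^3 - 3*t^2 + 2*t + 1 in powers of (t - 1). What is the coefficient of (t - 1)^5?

Apply the Taylor formula c_k = f^(k)(a)/k!.
g(1) = 3
g′(1) = 13
g′′(1) = 66
g′′′(1) = 216
g^(4)(1) = 408
g^(5)(1) = 360
Then c_k = g^(k)(1)/k! gives each Taylor coefficient.

3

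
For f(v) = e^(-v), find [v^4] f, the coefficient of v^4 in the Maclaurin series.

f(0) = 1
f′(0) = -1
f′′(0) = 1
f′′′(0) = -1
f^(4)(0) = 1
The Taylor polynomial is Σ f^(k)(0)/k! · v^k.

1/24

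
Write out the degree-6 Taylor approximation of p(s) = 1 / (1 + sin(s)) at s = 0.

Use the geometric series for the reciprocal, then substitute.
p(0) = 1
p′(0) = -1
p′′(0) = 2
p′′′(0) = -5
p^(4)(0) = 16
p^(5)(0) = -61
p^(6)(0) = 272
The Taylor polynomial is Σ p^(k)(0)/k! · s^k.

17*s^6/45 - 61*s^5/120 + 2*s^4/3 - 5*s^3/6 + s^2 - s + 1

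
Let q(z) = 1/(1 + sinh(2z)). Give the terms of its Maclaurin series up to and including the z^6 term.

Plug the Maclaurin series of the inner function into that of the outer and collect terms.

4928*z^6/45 - 724*z^5/15 + 64*z^4/3 - 28*z^3/3 + 4*z^2 - 2*z + 1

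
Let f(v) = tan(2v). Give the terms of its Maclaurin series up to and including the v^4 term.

8*v^3/3 + 2*v

f(0) = 0
f′(0) = 2
f′′(0) = 0
f′′′(0) = 16
f^(4)(0) = 0
Dividing each by k! gives the coefficients c_0, ..., c_4.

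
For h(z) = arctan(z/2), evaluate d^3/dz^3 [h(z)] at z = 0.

The coefficient of z^3 in the expansion is -1/24, so h′′′(0) = 3! * (-1/24) = -1/4.

-1/4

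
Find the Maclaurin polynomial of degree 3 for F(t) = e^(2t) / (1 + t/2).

Expand each factor separately, then convolve coefficients.

17*t^3/24 + 5*t^2/4 + 3*t/2 + 1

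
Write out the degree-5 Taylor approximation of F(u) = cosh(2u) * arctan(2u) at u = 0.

12*u^5/5 + 4*u^3/3 + 2*u

Write out both Maclaurin series and multiply, keeping only the needed powers.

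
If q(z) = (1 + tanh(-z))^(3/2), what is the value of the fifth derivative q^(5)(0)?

Compose series: expand the inner function first, then feed it into the outer expansion.
From the series, [z^5] q = -321/1280; multiply by 5! = 120 to get -963/32.

-963/32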